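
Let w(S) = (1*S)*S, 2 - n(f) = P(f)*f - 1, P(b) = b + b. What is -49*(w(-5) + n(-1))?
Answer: -1274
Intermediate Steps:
P(b) = 2*b
n(f) = 3 - 2*f² (n(f) = 2 - ((2*f)*f - 1) = 2 - (2*f² - 1) = 2 - (-1 + 2*f²) = 2 + (1 - 2*f²) = 3 - 2*f²)
w(S) = S² (w(S) = S*S = S²)
-49*(w(-5) + n(-1)) = -49*((-5)² + (3 - 2*(-1)²)) = -49*(25 + (3 - 2*1)) = -49*(25 + (3 - 2)) = -49*(25 + 1) = -49*26 = -1274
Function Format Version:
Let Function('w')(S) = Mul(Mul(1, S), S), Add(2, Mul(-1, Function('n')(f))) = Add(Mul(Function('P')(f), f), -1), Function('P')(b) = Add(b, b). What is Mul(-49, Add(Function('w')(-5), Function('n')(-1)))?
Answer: -1274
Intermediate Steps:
Function('P')(b) = Mul(2, b)
Function('n')(f) = Add(3, Mul(-2, Pow(f, 2))) (Function('n')(f) = Add(2, Mul(-1, Add(Mul(Mul(2, f), f), -1))) = Add(2, Mul(-1, Add(Mul(2, Pow(f, 2)), -1))) = Add(2, Mul(-1, Add(-1, Mul(2, Pow(f, 2))))) = Add(2, Add(1, Mul(-2, Pow(f, 2)))) = Add(3, Mul(-2, Pow(f, 2))))
Function('w')(S) = Pow(S, 2) (Function('w')(S) = Mul(S, S) = Pow(S, 2))
Mul(-49, Add(Function('w')(-5), Function('n')(-1))) = Mul(-49, Add(Pow(-5, 2), Add(3, Mul(-2, Pow(-1, 2))))) = Mul(-49, Add(25, Add(3, Mul(-2, 1)))) = Mul(-49, Add(25, Add(3, -2))) = Mul(-49, Add(25, 1)) = Mul(-49, 26) = -1274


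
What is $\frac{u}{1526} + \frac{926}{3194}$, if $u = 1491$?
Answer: $\frac{441095}{348146} \approx 1.267$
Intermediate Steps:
$\frac{u}{1526} + \frac{926}{3194} = \frac{1491}{1526} + \frac{926}{3194} = 1491 \cdot \frac{1}{1526} + 926 \cdot \frac{1}{3194} = \frac{213}{218} + \frac{463}{1597} = \frac{441095}{348146}$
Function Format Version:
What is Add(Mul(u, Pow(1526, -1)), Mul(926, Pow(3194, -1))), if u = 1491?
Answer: Rational(441095, 348146) ≈ 1.2670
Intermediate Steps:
Add(Mul(u, Pow(1526, -1)), Mul(926, Pow(3194, -1))) = Add(Mul(1491, Pow(1526, -1)), Mul(926, Pow(3194, -1))) = Add(Mul(1491, Rational(1, 1526)), Mul(926, Rational(1, 3194))) = Add(Rational(213, 218), Rational(463, 1597)) = Rational(441095, 348146)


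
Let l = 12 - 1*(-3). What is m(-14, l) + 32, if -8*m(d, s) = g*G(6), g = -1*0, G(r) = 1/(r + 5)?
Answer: 32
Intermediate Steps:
G(r) = 1/(5 + r)
g = 0
l = 15 (l = 12 + 3 = 15)
m(d, s) = 0 (m(d, s) = -0/(5 + 6) = -0/11 = -⅛*0 = 0)
m(-14, l) + 32 = 0 + 32 = 32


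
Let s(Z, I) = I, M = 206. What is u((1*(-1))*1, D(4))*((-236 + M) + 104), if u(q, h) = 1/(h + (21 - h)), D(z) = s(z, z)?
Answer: 74/21 ≈ 3.5238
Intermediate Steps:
D(z) = z
u(q, h) = 1/21
u((1*(-1))*1, D(4))*((-236 + M) + 104) = ((-236 + 206) + 104)/21 = (-30 + 104)/21 = (1/21)*74 = 74/21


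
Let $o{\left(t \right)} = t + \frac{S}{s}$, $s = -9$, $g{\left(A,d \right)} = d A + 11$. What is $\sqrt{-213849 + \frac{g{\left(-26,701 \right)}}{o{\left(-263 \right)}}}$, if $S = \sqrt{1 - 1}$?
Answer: $\frac{2 i \sqrt{3696732734}}{263} \approx 462.36 i$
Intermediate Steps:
$g{\left(A,d \right)} = 11 + A d$ ($g{\left(A,d \right)} = A d + 11 = 11 + A d$)
$S = 0$ ($S = \sqrt{0} = 0$)
$o{\left(t \right)} = t$ ($o{\left(t \right)} = t + \frac{1}{-9} \cdot 0 = t - 0 = t + 0 = t$)
$\sqrt{-213849 + \frac{g{\left(-26,701 \right)}}{o{\left(-263 \right)}}} = \sqrt{-213849 + \frac{11 - 18226}{-263}} = \sqrt{-213849 + \left(11 - 18226\right) \left(- \frac{1}{263}\right)} = \sqrt{-213849 - - \frac{18215}{263}} = \sqrt{-213849 + \frac{18215}{263}} = \sqrt{- \frac{56224072}{263}} = \frac{2 i \sqrt{3696732734}}{263}$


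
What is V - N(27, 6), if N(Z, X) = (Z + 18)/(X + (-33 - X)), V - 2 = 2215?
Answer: 24402/11 ≈ 2218.4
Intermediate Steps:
V = 2217 (V = 2 + 2215 = 2217)
N(Z, X) = -6/11 - Z/33 (N(Z, X) = (18 + Z)/(-33) = (18 + Z)*(-1/33) = -6/11 - Z/33)
V - N(27, 6) = 2217 - (-6/11 - 1/33*27) = 2217 - (-6/11 - 9/11) = 2217 - 1*(-15/11) = 2217 + 15/11 = 24402/11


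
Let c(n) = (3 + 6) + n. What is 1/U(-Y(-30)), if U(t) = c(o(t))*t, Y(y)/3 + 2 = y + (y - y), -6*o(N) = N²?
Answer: -1/146592 ≈ -6.8217e-6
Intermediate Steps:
o(N) = -N²/6
c(n) = 9 + n
Y(y) = -6 + 3*y (Y(y) = -6 + 3*(y + (y - y)) = -6 + 3*(y + 0) = -6 + 3*y)
U(t) = t*(9 - t²/6) (U(t) = (9 - t²/6)*t = t*(9 - t²/6))
1/U(-Y(-30)) = 1/((-(-6 + 3*(-30)))*(54 - (-(-6 + 3*(-30)))²)/6) = 1/((-(-6 - 90))*(54 - (-(-6 - 90))²)/6) = 1/((-1*(-96))*(54 - (-1*(-96))²)/6) = 1/((⅙)*96*(54 - 1*96²)) = 1/((⅙)*96*(54 - 1*9216)) = 1/((⅙)*96*(54 - 9216)) = 1/((⅙)*96*(-9162)) = 1/(-146592) = -1/146592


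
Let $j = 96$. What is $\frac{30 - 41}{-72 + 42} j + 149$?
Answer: $\frac{921}{5} \approx 184.2$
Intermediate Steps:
$\frac{30 - 41}{-72 + 42} j + 149 = \frac{30 - 41}{-72 + 42} \cdot 96 + 149 = - \frac{11}{-30} \cdot 96 + 149 = \left(-11\right) \left(- \frac{1}{30}\right) 96 + 149 = \frac{11}{30} \cdot 96 + 149 = \frac{176}{5} + 149 = \frac{921}{5}$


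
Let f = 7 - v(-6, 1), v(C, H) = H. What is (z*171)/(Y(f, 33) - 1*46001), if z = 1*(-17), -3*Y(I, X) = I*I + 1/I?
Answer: 52326/828235 ≈ 0.063178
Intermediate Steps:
f = 6 (f = 7 - 1*1 = 7 - 1 = 6)
Y(I, X) = -1/(3*I) - I²/3 (Y(I, X) = -(I*I + 1/I)/3 = -(I² + 1/I)/3 = -(1/I + I²)/3 = -1/(3*I) - I²/3)
z = -17
(z*171)/(Y(f, 33) - 1*46001) = (-17*171)/((⅓)*(-1 - 1*6³)/6 - 1*46001) = -2907/((⅓)*(⅙)*(-1 - 1*216) - 46001) = -2907/((⅓)*(⅙)*(-1 - 216) - 46001) = -2907/((⅓)*(⅙)*(-217) - 46001) = -2907/(-217/18 - 46001) = -2907/(-828235/18) = -2907*(-18/828235) = 52326/828235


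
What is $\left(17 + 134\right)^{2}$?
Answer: $22801$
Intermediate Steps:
$\left(17 + 134\right)^{2} = 151^{2} = 22801$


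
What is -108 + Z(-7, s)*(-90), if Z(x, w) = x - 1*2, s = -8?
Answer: 702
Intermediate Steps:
Z(x, w) = -2 + x (Z(x, w) = x - 2 = -2 + x)
-108 + Z(-7, s)*(-90) = -108 + (-2 - 7)*(-90) = -108 - 9*(-90) = -108 + 810 = 702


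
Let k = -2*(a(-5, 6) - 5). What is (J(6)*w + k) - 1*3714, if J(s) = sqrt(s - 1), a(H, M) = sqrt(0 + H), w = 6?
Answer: -3704 + 2*sqrt(5)*(3 - I) ≈ -3690.6 - 4.4721*I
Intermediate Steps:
a(H, M) = sqrt(H)
J(s) = sqrt(-1 + s)
k = 10 - 2*I*sqrt(5) (k = -2*(sqrt(-5) - 5) = -2*(I*sqrt(5) - 5) = -2*(-5 + I*sqrt(5)) = 10 - 2*I*sqrt(5) ≈ 10.0 - 4.4721*I)
(J(6)*w + k) - 1*3714 = (sqrt(-1 + 6)*6 + (10 - 2*I*sqrt(5))) - 1*3714 = (sqrt(5)*6 + (10 - 2*I*sqrt(5))) - 3714 = (6*sqrt(5) + (10 - 2*I*sqrt(5))) - 3714 = (10 + 6*sqrt(5) - 2*I*sqrt(5)) - 3714 = -3704 + 6*sqrt(5) - 2*I*sqrt(5)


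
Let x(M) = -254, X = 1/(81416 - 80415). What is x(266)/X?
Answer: -254254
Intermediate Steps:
X = 1/1001 ≈ 0.00099900
x(266)/X = -254/1/1001 = -254*1001 = -254254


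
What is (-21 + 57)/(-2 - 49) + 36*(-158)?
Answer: -96708/17 ≈ -5688.7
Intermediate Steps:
(-21 + 57)/(-2 - 49) + 36*(-158) = 36/(-51) - 5688 = 36*(-1/51) - 5688 = -12/17 - 5688 = -96708/17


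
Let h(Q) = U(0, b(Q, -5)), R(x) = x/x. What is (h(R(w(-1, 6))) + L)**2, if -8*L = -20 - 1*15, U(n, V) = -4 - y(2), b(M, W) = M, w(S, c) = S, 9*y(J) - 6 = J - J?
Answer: 49/576 ≈ 0.085069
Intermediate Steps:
y(J) = 2/3 (y(J) = 2/3 + (J - J)/9 = 2/3 + (1/9)*0 = 2/3 + 0 = 2/3)
R(x) = 1
U(n, V) = -14/3 (U(n, V) = -4 - 1*2/3 = -4 - 2/3 = -14/3)
h(Q) = -14/3
L = 35/8 (L = -(-20 - 1*15)/8 = -(-20 - 15)/8 = -1/8*(-35) = 35/8 ≈ 4.3750)
(h(R(w(-1, 6))) + L)**2 = (-14/3 + 35/8)**2 = (-7/24)**2 = 49/576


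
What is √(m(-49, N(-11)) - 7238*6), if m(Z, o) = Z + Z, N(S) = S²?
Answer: I*√43526 ≈ 208.63*I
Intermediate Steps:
m(Z, o) = 2*Z
√(m(-49, N(-11)) - 7238*6) = √(2*(-49) - 7238*6) = √(-98 - 43428) = √(-43526) = I*√43526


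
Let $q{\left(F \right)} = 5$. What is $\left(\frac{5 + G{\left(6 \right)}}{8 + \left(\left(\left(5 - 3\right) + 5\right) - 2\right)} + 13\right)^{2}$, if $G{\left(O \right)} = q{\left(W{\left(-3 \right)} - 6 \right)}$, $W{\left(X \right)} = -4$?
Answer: $\frac{32041}{169} \approx 189.59$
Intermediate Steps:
$G{\left(O \right)} = 5$
$\left(\frac{5 + G{\left(6 \right)}}{8 + \left(\left(\left(5 - 3\right) + 5\right) - 2\right)} + 13\right)^{2} = \left(\frac{5 + 5}{8 + \left(\left(\left(5 - 3\right) + 5\right) - 2\right)} + 13\right)^{2} = \left(\frac{10}{8 + \left(\left(\left(5 - 3\right) + 5\right) - 2\right)} + 13\right)^{2} = \left(\frac{10}{8 + \left(\left(2 + 5\right) - 2\right)} + 13\right)^{2} = \left(\frac{10}{8 + \left(7 - 2\right)} + 13\right)^{2} = \left(\frac{10}{8 + 5} + 13\right)^{2} = \left(\frac{10}{13} + 13\right)^{2} = \left(\frac{179}{13}\right)^{2} = \frac{32041}{169}$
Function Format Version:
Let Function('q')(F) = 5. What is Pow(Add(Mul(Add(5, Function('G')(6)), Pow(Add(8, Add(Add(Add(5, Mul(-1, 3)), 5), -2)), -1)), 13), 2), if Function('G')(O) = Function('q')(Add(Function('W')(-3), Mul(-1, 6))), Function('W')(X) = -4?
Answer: Rational(32041, 169) ≈ 189.59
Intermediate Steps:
Function('G')(O) = 5
Pow(Add(Mul(Add(5, Function('G')(6)), Pow(Add(8, Add(Add(Add(5, Mul(-1, 3)), 5), -2)), -1)), 13), 2) = Pow(Add(Mul(Add(5, 5), Pow(Add(8, Add(Add(Add(5, Mul(-1, 3)), 5), -2)), -1)), 13), 2) = Pow(Add(Mul(10, Pow(Add(8, Add(Add(Add(5, -3), 5), -2)), -1)), 13), 2) = Pow(Add(Mul(10, Pow(Add(8, Add(Add(2, 5), -2)), -1)), 13), 2) = Pow(Add(Mul(10, Pow(Add(8, Add(7, -2)), -1)), 13), 2) = Pow(Add(Mul(10, Pow(Add(8, 5), -1)), 13), 2) = Pow(Add(Mul(10, Pow(13, -1)), 13), 2) = Pow(Add(Mul(10, Rational(1, 13)), 13), 2) = Pow(Add(Rational(10, 13), 13), 2) = Pow(Rational(179, 13), 2) = Rational(32041, 169)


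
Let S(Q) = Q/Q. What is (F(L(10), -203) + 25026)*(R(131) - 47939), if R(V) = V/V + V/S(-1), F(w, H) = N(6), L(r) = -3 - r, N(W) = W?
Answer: -1196704824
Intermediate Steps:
S(Q) = 1
F(w, H) = 6
R(V) = 1 + V (R(V) = V/V + V/1 = 1 + V*1 = 1 + V)
(F(L(10), -203) + 25026)*(R(131) - 47939) = (6 + 25026)*((1 + 131) - 47939) = 25032*(132 - 47939) = 25032*(-47807) = -1196704824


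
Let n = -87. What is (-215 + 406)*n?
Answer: -16617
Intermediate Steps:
(-215 + 406)*n = (-215 + 406)*(-87) = 191*(-87) = -16617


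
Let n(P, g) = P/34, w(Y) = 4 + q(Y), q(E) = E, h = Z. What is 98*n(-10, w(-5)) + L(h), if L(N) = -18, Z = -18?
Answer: -796/17 ≈ -46.824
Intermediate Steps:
h = -18
w(Y) = 4 + Y
n(P, g) = P/34 (n(P, g) = P*(1/34) = P/34)
98*n(-10, w(-5)) + L(h) = 98*((1/34)*(-10)) - 18 = 98*(-5/17) - 18 = -490/17 - 18 = -796/17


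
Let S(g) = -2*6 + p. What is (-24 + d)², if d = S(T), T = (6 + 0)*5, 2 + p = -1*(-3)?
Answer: 1225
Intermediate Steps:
p = 1 (p = -2 - 1*(-3) = -2 + 3 = 1)
T = 30 (T = 6*5 = 30)
S(g) = -11 (S(g) = -2*6 + 1 = -12 + 1 = -11)
d = -11
(-24 + d)² = (-24 - 11)² = (-35)² = 1225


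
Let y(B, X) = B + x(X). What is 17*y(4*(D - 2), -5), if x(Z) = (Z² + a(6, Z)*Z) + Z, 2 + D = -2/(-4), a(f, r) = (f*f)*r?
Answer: 15402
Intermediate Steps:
a(f, r) = r*f² (a(f, r) = f²*r = r*f²)
D = -3/2 (D = -2 - 2/(-4) = -2 - 2*(-¼) = -2 + ½ = -3/2 ≈ -1.5000)
x(Z) = Z + 37*Z² (x(Z) = (Z² + (Z*6²)*Z) + Z = (Z² + (Z*36)*Z) + Z = (Z² + (36*Z)*Z) + Z = (Z² + 36*Z²) + Z = 37*Z² + Z = Z + 37*Z²)
y(B, X) = B + X*(1 + 37*X)
17*y(4*(D - 2), -5) = 17*(4*(-3/2 - 2) - 5*(1 + 37*(-5))) = 17*(4*(-7/2) - 5*(1 - 185)) = 17*(-14 - 5*(-184)) = 17*(-14 + 920) = 17*906 = 15402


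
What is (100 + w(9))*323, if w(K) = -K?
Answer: 29393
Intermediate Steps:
(100 + w(9))*323 = (100 - 1*9)*323 = (100 - 9)*323 = 91*323 = 29393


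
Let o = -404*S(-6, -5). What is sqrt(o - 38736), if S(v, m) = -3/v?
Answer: I*sqrt(38938) ≈ 197.33*I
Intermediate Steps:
o = -202 (o = -(-1212)/(-6) = -(-1212)*(-1)/6 = -404*1/2 = -202)
sqrt(o - 38736) = sqrt(-202 - 38736) = sqrt(-38938) = I*sqrt(38938)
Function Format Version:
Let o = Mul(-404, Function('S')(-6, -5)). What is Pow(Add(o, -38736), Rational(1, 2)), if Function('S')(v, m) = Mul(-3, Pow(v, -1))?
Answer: Mul(I, Pow(38938, Rational(1, 2))) ≈ Mul(197.33, I)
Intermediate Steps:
o = -202 (o = Mul(-404, Mul(-3, Pow(-6, -1))) = Mul(-404, Mul(-3, Rational(-1, 6))) = Mul(-404, Rational(1, 2)) = -202)
Pow(Add(o, -38736), Rational(1, 2)) = Pow(Add(-202, -38736), Rational(1, 2)) = Pow(-38938, Rational(1, 2)) = Mul(I, Pow(38938, Rational(1, 2)))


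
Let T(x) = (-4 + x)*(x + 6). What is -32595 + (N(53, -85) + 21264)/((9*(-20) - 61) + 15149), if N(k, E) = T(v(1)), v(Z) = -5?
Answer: -485905005/14908 ≈ -32594.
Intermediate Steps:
T(x) = (-4 + x)*(6 + x)
N(k, E) = -9 (N(k, E) = -24 + (-5)**2 + 2*(-5) = -24 + 25 - 10 = -9)
-32595 + (N(53, -85) + 21264)/((9*(-20) - 61) + 15149) = -32595 + (-9 + 21264)/((9*(-20) - 61) + 15149) = -32595 + 21255/((-180 - 61) + 15149) = -32595 + 21255/(-241 + 15149) = -32595 + 21255/14908 = -485905005/14908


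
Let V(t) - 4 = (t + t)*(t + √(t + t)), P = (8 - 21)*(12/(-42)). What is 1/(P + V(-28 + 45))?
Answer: 7175/3721026 - 833*√34/7442052 ≈ 0.0012756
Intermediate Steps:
P = 26/7 (P = -156*(-1)/42 = -13*(-2/7) = 26/7 ≈ 3.7143)
V(t) = 4 + 2*t*(t + √2*√t) (V(t) = 4 + (t + t)*(t + √(t + t)) = 4 + (2*t)*(t + √(2*t)) = 4 + (2*t)*(t + √2*√t) = 4 + 2*t*(t + √2*√t))
1/(P + V(-28 + 45)) = 1/(26/7 + (4 + 2*(-28 + 45)² + 2*√2*(-28 + 45)^(3/2))) = 1/(26/7 + (4 + 2*17² + 2*√2*17^(3/2))) = 1/(26/7 + (4 + 2*289 + 2*√2*(17*√17))) = 1/(26/7 + (4 + 578 + 34*√34)) = 1/(26/7 + (582 + 34*√34)) = 1/(4100/7 + 34*√34)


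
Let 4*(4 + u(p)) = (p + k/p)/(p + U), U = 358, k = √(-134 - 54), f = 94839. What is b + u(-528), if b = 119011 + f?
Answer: 18176976/85 + I*√47/179520 ≈ 2.1385e+5 + 3.8189e-5*I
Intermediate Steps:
k = 2*I*√47 (k = √(-188) = 2*I*√47 ≈ 13.711*I)
u(p) = -4 + (p + 2*I*√47/p)/(4*(358 + p)) (u(p) = -4 + ((p + (2*I*√47)/p)/(p + 358))/4 = -4 + ((p + 2*I*√47/p)/(358 + p))/4 = -4 + (p + 2*I*√47/p)/(4*(358 + p)))
b = 213850 (b = 119011 + 94839 = 213850)
b + u(-528) = 213850 + (¼)*(-5728*(-528) - 15*(-528)² + 2*I*√47)/(-528*(358 - 528)) = 213850 + (¼)*(-1/528)*(3024384 - 15*278784 + 2*I*√47)/(-170) = 213850 + (¼)*(-1/528)*(-1/170)*(3024384 - 4181760 + 2*I*√47) = 213850 + (¼)*(-1/528)*(-1/170)*(-1157376 + 2*I*√47) = 213850 + (-274/85 + I*√47/179520) = 18176976/85 + I*√47/179520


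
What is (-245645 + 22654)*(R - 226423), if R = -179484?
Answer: 90513607837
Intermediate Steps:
(-245645 + 22654)*(R - 226423) = (-245645 + 22654)*(-179484 - 226423) = -222991*(-405907) = 90513607837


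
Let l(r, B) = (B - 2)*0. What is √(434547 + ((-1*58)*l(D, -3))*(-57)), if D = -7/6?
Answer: 3*√48283 ≈ 659.20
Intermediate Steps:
D = -7/6 (D = -7*⅙ = -7/6 ≈ -1.1667)
l(r, B) = 0 (l(r, B) = (-2 + B)*0 = 0)
√(434547 + ((-1*58)*l(D, -3))*(-57)) = √(434547 + (-1*58*0)*(-57)) = √(434547 - 58*0*(-57)) = √(434547 + 0*(-57)) = √(434547 + 0) = √434547 = 3*√48283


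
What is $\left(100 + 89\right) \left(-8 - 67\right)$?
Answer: $-14175$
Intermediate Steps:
$\left(100 + 89\right) \left(-8 - 67\right) = 189 \left(-75\right) = -14175$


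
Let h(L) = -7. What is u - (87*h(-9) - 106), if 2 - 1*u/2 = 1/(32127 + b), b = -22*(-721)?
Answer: 34504089/47989 ≈ 719.00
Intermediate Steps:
b = 15862
u = 191954/47989 (u = 4 - 2/(32127 + 15862) = 4 - 2/47989 = 191954/47989 ≈ 4.0000)
u - (87*h(-9) - 106) = 191954/47989 - (87*(-7) - 106) = 191954/47989 - (-609 - 106) = 191954/47989 - 1*(-715) = 191954/47989 + 715 = 34504089/47989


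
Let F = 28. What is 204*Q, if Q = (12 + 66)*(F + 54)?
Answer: 1304784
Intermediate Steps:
Q = 6396 (Q = (12 + 66)*(28 + 54) = 78*82 = 6396)
204*Q = 204*6396 = 1304784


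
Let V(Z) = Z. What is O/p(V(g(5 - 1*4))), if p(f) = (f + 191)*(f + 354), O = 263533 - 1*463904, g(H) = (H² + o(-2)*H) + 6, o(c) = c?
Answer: -200371/70364 ≈ -2.8476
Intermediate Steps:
g(H) = 6 + H² - 2*H (g(H) = (H² - 2*H) + 6 = 6 + H² - 2*H)
O = -200371 (O = 263533 - 463904 = -200371)
p(f) = (191 + f)*(354 + f)
O/p(V(g(5 - 1*4))) = -200371/(67614 + (6 + (5 - 1*4)² - 2*(5 - 1*4))² + 545*(6 + (5 - 1*4)² - 2*(5 - 1*4))) = -200371/(67614 + (6 + (5 - 4)² - 2*(5 - 4))² + 545*(6 + (5 - 4)² - 2*(5 - 4))) = -200371/(67614 + (6 + 1² - 2*1)² + 545*(6 + 1² - 2*1)) = -200371/(67614 + (6 + 1 - 2)² + 545*(6 + 1 - 2)) = -200371/(67614 + 5² + 545*5) = -200371/(67614 + 25 + 2725) = -200371/70364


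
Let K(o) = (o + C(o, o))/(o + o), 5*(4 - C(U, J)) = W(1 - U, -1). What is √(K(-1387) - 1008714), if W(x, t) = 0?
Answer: 3*I*√862458561758/2774 ≈ 1004.3*I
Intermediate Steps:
C(U, J) = 4 (C(U, J) = 4 - ⅕*0 = 4 + 0 = 4)
K(o) = (4 + o)/(2*o) (K(o) = (o + 4)/(o + o) = (4 + o)/((2*o)) = (4 + o)*(1/(2*o)) = (4 + o)/(2*o))
√(K(-1387) - 1008714) = √((½)*(4 - 1387)/(-1387) - 1008714) = √((½)*(-1/1387)*(-1383) - 1008714) = √(1383/2774 - 1008714) = √(-2798171253/2774) = 3*I*√862458561758/2774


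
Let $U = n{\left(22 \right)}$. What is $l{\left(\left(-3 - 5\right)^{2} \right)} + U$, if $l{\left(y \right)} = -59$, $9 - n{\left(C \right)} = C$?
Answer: $-72$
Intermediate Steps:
$n{\left(C \right)} = 9 - C$
$U = -13$ ($U = 9 - 22 = -13$)
$l{\left(\left(-3 - 5\right)^{2} \right)} + U = -59 - 13 = -72$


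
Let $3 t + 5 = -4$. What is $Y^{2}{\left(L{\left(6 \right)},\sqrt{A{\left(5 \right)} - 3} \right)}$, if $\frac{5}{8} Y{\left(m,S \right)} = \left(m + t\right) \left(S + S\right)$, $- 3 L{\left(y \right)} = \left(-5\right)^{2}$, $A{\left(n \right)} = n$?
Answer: $\frac{591872}{225} \approx 2630.5$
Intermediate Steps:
$t = -3$ ($t = - \frac{5}{3} + \frac{1}{3} \left(-4\right) = - \frac{5}{3} - \frac{4}{3} = -3$)
$L{\left(y \right)} = - \frac{25}{3}$ ($L{\left(y \right)} = - \frac{\left(-5\right)^{2}}{3} = \left(- \frac{1}{3}\right) 25 = - \frac{25}{3}$)
$Y{\left(m,S \right)} = \frac{16 S \left(-3 + m\right)}{5}$ ($Y{\left(m,S \right)} = \frac{8 \left(m - 3\right) \left(S + S\right)}{5} = \frac{8 \left(-3 + m\right) 2 S}{5} = \frac{8 \cdot 2 S \left(-3 + m\right)}{5} = \frac{16 S \left(-3 + m\right)}{5}$)
$Y^{2}{\left(L{\left(6 \right)},\sqrt{A{\left(5 \right)} - 3} \right)} = \left(\frac{16 \sqrt{5 - 3} \left(-3 - \frac{25}{3}\right)}{5}\right)^{2} = \left(\frac{16}{5} \sqrt{2} \left(- \frac{34}{3}\right)\right)^{2} = \left(- \frac{544 \sqrt{2}}{15}\right)^{2} = \frac{591872}{225}$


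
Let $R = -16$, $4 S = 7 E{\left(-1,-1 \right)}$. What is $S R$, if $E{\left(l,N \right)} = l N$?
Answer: $-28$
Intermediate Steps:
$E{\left(l,N \right)} = N l$
$S = \frac{7}{4}$ ($S = \frac{7 \left(\left(-1\right) \left(-1\right)\right)}{4} = \frac{7 \cdot 1}{4} = \frac{1}{4} \cdot 7 = \frac{7}{4} \approx 1.75$)
$S R = \frac{7}{4} \left(-16\right) = -28$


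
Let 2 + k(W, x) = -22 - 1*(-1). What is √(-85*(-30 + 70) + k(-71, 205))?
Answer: I*√3423 ≈ 58.506*I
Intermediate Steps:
k(W, x) = -23 (k(W, x) = -2 + (-22 - 1*(-1)) = -2 + (-22 + 1) = -2 - 21 = -23)
√(-85*(-30 + 70) + k(-71, 205)) = √(-85*(-30 + 70) - 23) = √(-85*40 - 23) = √(-3400 - 23) = √(-3423) = I*√3423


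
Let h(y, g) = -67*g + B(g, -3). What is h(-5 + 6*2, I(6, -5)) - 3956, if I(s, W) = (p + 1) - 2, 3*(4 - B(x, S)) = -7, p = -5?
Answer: -10643/3 ≈ -3547.7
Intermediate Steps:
B(x, S) = 19/3 (B(x, S) = 4 - ⅓*(-7) = 4 + 7/3 = 19/3)
I(s, W) = -6 (I(s, W) = (-5 + 1) - 2 = -4 - 2 = -6)
h(y, g) = 19/3 - 67*g (h(y, g) = -67*g + 19/3 = 19/3 - 67*g)
h(-5 + 6*2, I(6, -5)) - 3956 = (19/3 - 67*(-6)) - 3956 = (19/3 + 402) - 3956 = 1225/3 - 3956 = -10643/3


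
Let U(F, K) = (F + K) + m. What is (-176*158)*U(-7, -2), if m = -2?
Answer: 305888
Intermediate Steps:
U(F, K) = -2 + F + K (U(F, K) = (F + K) - 2 = -2 + F + K)
(-176*158)*U(-7, -2) = (-176*158)*(-2 - 7 - 2) = -27808*(-11) = 305888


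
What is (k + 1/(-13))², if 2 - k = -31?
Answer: 183184/169 ≈ 1083.9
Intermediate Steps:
k = 33 (k = 2 - 1*(-31) = 2 + 31 = 33)
(k + 1/(-13))² = (33 + 1/(-13))² = (33 - 1/13)² = (428/13)² = 183184/169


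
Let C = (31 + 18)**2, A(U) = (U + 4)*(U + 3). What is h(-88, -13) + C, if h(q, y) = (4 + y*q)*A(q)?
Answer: 8199121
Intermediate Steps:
A(U) = (3 + U)*(4 + U) (A(U) = (4 + U)*(3 + U) = (3 + U)*(4 + U))
h(q, y) = (4 + q*y)*(12 + q**2 + 7*q) (h(q, y) = (4 + y*q)*(12 + q**2 + 7*q) = (4 + q*y)*(12 + q**2 + 7*q))
C = 2401 (C = 49**2 = 2401)
h(-88, -13) + C = (4 - 88*(-13))*(12 + (-88)**2 + 7*(-88)) + 2401 = (4 + 1144)*(12 + 7744 - 616) + 2401 = 1148*7140 + 2401 = 8196720 + 2401 = 8199121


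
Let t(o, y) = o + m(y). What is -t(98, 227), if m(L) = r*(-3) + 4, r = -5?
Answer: -117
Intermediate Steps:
m(L) = 19 (m(L) = -5*(-3) + 4 = 15 + 4 = 19)
t(o, y) = 19 + o (t(o, y) = o + 19 = 19 + o)
-t(98, 227) = -(19 + 98) = -1*117 = -117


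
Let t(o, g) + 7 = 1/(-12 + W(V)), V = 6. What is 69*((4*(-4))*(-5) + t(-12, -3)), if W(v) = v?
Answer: 10051/2 ≈ 5025.5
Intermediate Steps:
t(o, g) = -43/6 (t(o, g) = -7 + 1/(-12 + 6) = -7 + 1/(-6) = -7 - ⅙ = -43/6)
69*((4*(-4))*(-5) + t(-12, -3)) = 69*((4*(-4))*(-5) - 43/6) = 69*(-16*(-5) - 43/6) = 69*(80 - 43/6) = 69*(437/6) = 10051/2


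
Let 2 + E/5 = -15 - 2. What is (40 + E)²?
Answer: 3025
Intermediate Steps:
E = -95 (E = -10 + 5*(-15 - 2) = -10 + 5*(-17) = -10 - 85 = -95)
(40 + E)² = (40 - 95)² = (-55)² = 3025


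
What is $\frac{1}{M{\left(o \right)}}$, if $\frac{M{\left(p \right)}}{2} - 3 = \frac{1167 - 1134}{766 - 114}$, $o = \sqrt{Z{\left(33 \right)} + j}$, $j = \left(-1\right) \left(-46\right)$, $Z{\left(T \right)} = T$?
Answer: $\frac{326}{1989} \approx 0.1639$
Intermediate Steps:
$j = 46$
$o = \sqrt{79}$ ($o = \sqrt{33 + 46} = \sqrt{79} \approx 8.8882$)
$M{\left(p \right)} = \frac{1989}{326}$ ($M{\left(p \right)} = 6 + 2 \frac{1167 - 1134}{766 - 114} = 6 + 2 \cdot \frac{33}{652} = 6 + \frac{33}{326} = \frac{1989}{326}$)
$\frac{1}{M{\left(o \right)}} = \frac{1}{\frac{1989}{326}} = \frac{326}{1989}$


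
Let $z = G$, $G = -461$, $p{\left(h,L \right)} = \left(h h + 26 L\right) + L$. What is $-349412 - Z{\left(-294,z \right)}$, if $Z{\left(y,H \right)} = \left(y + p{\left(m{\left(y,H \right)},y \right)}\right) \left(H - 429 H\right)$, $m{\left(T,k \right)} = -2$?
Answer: $1623100812$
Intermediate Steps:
$p{\left(h,L \right)} = h^{2} + 27 L$ ($p{\left(h,L \right)} = \left(h^{2} + 26 L\right) + L = h^{2} + 27 L$)
$z = -461$
$Z{\left(y,H \right)} = - 428 H \left(4 + 28 y\right)$ ($Z{\left(y,H \right)} = \left(y + \left(\left(-2\right)^{2} + 27 y\right)\right) \left(H - 429 H\right) = \left(y + \left(4 + 27 y\right)\right) \left(- 428 H\right) = \left(4 + 28 y\right) \left(- 428 H\right) = - 428 H \left(4 + 28 y\right)$)
$-349412 - Z{\left(-294,z \right)} = -349412 - \left(-1712\right) \left(-461\right) \left(1 + 7 \left(-294\right)\right) = -349412 - \left(-1712\right) \left(-461\right) \left(1 - 2058\right) = -349412 - \left(-1712\right) \left(-461\right) \left(-2057\right) = -349412 - -1623450224 = -349412 + 1623450224 = 1623100812$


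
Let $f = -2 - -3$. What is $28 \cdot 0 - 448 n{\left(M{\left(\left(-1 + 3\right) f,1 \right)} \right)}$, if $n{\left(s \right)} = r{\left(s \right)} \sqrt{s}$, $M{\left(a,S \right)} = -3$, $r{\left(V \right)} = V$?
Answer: $1344 i \sqrt{3} \approx 2327.9 i$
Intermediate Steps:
$f = 1$ ($f = -2 + 3 = 1$)
$n{\left(s \right)} = s^{\frac{3}{2}}$ ($n{\left(s \right)} = s \sqrt{s} = s^{\frac{3}{2}}$)
$28 \cdot 0 - 448 n{\left(M{\left(\left(-1 + 3\right) f,1 \right)} \right)} = 28 \cdot 0 - 448 \left(-3\right)^{\frac{3}{2}} = 0 - 448 \left(- 3 i \sqrt{3}\right) = 0 + 1344 i \sqrt{3} = 1344 i \sqrt{3}$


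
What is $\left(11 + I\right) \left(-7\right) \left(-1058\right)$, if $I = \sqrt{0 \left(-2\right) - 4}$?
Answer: $81466 + 14812 i \approx 81466.0 + 14812.0 i$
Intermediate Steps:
$I = 2 i$ ($I = \sqrt{0 - 4} = \sqrt{-4} = 2 i \approx 2.0 i$)
$\left(11 + I\right) \left(-7\right) \left(-1058\right) = \left(11 + 2 i\right) \left(-7\right) \left(-1058\right) = \left(-77 - 14 i\right) \left(-1058\right) = 81466 + 14812 i$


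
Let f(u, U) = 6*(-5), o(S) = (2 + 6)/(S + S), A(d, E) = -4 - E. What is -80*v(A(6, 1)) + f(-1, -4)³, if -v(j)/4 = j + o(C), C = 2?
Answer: -27960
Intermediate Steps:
o(S) = 4/S (o(S) = 8/((2*S)) = 8*(1/(2*S)) = 4/S)
v(j) = -8 - 4*j (v(j) = -4*(j + 4/2) = -4*(j + 4*(½)) = -4*(j + 2) = -4*(2 + j) = -8 - 4*j)
f(u, U) = -30
-80*v(A(6, 1)) + f(-1, -4)³ = -80*(-8 - 4*(-4 - 1*1)) + (-30)³ = -80*(-8 - 4*(-4 - 1)) - 27000 = -80*(-8 - 4*(-5)) - 27000 = -80*(-8 + 20) - 27000 = -80*12 - 27000 = -960 - 27000 = -27960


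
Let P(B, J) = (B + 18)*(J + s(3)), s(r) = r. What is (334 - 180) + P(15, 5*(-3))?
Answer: -242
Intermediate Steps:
P(B, J) = (3 + J)*(18 + B) (P(B, J) = (B + 18)*(J + 3) = (18 + B)*(3 + J) = (3 + J)*(18 + B))
(334 - 180) + P(15, 5*(-3)) = (334 - 180) + (54 + 3*15 + 18*(5*(-3)) + 15*(5*(-3))) = 154 + (54 + 45 + 18*(-15) + 15*(-15)) = 154 + (54 + 45 - 270 - 225) = 154 - 396 = -242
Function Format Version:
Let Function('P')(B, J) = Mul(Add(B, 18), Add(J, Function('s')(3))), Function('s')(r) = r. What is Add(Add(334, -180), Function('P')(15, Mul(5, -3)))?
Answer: -242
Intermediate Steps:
Function('P')(B, J) = Mul(Add(3, J), Add(18, B)) (Function('P')(B, J) = Mul(Add(B, 18), Add(J, 3)) = Mul(Add(18, B), Add(3, J)) = Mul(Add(3, J), Add(18, B)))
Add(Add(334, -180), Function('P')(15, Mul(5, -3))) = Add(Add(334, -180), Add(54, Mul(3, 15), Mul(18, Mul(5, -3)), Mul(15, Mul(5, -3)))) = Add(154, Add(54, 45, Mul(18, -15), Mul(15, -15))) = Add(154, Add(54, 45, -270, -225)) = Add(154, -396) = -242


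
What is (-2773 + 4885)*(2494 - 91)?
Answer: 5075136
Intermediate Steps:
(-2773 + 4885)*(2494 - 91) = 2112*2403 = 5075136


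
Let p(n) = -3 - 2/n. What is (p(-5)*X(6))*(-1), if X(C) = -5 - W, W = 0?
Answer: -13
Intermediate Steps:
X(C) = -5 (X(C) = -5 - 1*0 = -5 + 0 = -5)
(p(-5)*X(6))*(-1) = ((-3 - 2/(-5))*(-5))*(-1) = ((-3 - 2*(-⅕))*(-5))*(-1) = ((-3 + ⅖)*(-5))*(-1) = -13/5*(-5)*(-1) = 13*(-1) = -13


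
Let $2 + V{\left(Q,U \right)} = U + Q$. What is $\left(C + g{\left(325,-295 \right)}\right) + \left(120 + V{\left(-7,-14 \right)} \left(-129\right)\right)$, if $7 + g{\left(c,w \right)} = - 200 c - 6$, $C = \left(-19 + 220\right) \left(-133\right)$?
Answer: $-88659$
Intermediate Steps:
$V{\left(Q,U \right)} = -2 + Q + U$ ($V{\left(Q,U \right)} = -2 + \left(U + Q\right) = -2 + \left(Q + U\right) = -2 + Q + U$)
$C = -26733$ ($C = 201 \left(-133\right) = -26733$)
$g{\left(c,w \right)} = -13 - 200 c$ ($g{\left(c,w \right)} = -7 - \left(6 + 200 c\right) = -13 - 200 c$)
$\left(C + g{\left(325,-295 \right)}\right) + \left(120 + V{\left(-7,-14 \right)} \left(-129\right)\right) = \left(-26733 - 65013\right) + \left(120 + \left(-2 - 7 - 14\right) \left(-129\right)\right) = \left(-26733 - 65013\right) + \left(120 - -2967\right) = \left(-26733 - 65013\right) + \left(120 + 2967\right) = -91746 + 3087 = -88659$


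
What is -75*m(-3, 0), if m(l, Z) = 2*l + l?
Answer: 675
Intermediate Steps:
m(l, Z) = 3*l
-75*m(-3, 0) = -225*(-3) = -75*(-9) = 675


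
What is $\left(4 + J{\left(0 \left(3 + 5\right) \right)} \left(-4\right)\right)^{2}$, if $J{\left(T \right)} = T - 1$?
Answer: $64$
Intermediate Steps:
$J{\left(T \right)} = -1 + T$ ($J{\left(T \right)} = T - 1 = -1 + T$)
$\left(4 + J{\left(0 \left(3 + 5\right) \right)} \left(-4\right)\right)^{2} = \left(4 + \left(-1 + 0 \left(3 + 5\right)\right) \left(-4\right)\right)^{2} = \left(4 + \left(-1 + 0 \cdot 8\right) \left(-4\right)\right)^{2} = \left(4 + \left(-1 + 0\right) \left(-4\right)\right)^{2} = \left(4 - -4\right)^{2} = \left(4 + 4\right)^{2} = 8^{2} = 64$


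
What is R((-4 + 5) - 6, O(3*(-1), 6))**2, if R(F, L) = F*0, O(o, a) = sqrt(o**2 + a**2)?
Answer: 0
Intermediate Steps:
O(o, a) = sqrt(a**2 + o**2)
R(F, L) = 0
R((-4 + 5) - 6, O(3*(-1), 6))**2 = 0**2 = 0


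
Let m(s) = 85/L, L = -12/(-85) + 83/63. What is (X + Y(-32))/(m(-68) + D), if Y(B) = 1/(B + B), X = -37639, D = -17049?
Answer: 18815894467/8493732096 ≈ 2.2153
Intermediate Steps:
L = 7811/5355 (L = -12*(-1/85) + 83*(1/63) = 12/85 + 83/63 = 7811/5355 ≈ 1.4586)
Y(B) = 1/(2*B)
m(s) = 455175/7811 (m(s) = 85/(7811/5355) = 85*(5355/7811) = 455175/7811)
(X + Y(-32))/(m(-68) + D) = (-37639 + (1/2)/(-32))/(455175/7811 - 17049) = (-37639 + (1/2)*(-1/32))/(-132714564/7811) = (-37639 - 1/64)*(-7811/132714564) = -2408897/64*(-7811/132714564) = 18815894467/8493732096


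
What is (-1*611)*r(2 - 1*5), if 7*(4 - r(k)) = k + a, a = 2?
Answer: -17719/7 ≈ -2531.3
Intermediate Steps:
r(k) = 26/7 - k/7 (r(k) = 4 - (k + 2)/7 = 4 - (2 + k)/7 = 4 + (-2/7 - k/7) = 26/7 - k/7)
(-1*611)*r(2 - 1*5) = (-1*611)*(26/7 - (2 - 1*5)/7) = -611*(26/7 - (2 - 5)/7) = -611*(26/7 - ⅐*(-3)) = -611*(26/7 + 3/7) = -611*29/7 = -17719/7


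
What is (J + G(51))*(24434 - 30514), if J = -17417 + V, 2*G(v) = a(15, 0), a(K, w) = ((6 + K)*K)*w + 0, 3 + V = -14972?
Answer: 196943360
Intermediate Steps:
V = -14975 (V = -3 - 14972 = -14975)
a(K, w) = K*w*(6 + K) (a(K, w) = (K*(6 + K))*w + 0 = K*w*(6 + K) + 0 = K*w*(6 + K))
G(v) = 0 (G(v) = (15*0*(6 + 15))/2 = (15*0*21)/2 = (1/2)*0 = 0)
J = -32392 (J = -17417 - 14975 = -32392)
(J + G(51))*(24434 - 30514) = (-32392 + 0)*(24434 - 30514) = -32392*(-6080) = 196943360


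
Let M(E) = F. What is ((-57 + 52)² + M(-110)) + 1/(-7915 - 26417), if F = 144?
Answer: 5802107/34332 ≈ 169.00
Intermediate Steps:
M(E) = 144
((-57 + 52)² + M(-110)) + 1/(-7915 - 26417) = ((-57 + 52)² + 144) + 1/(-7915 - 26417) = ((-5)² + 144) + 1/(-34332) = (25 + 144) - 1/34332 = 169 - 1/34332 = 5802107/34332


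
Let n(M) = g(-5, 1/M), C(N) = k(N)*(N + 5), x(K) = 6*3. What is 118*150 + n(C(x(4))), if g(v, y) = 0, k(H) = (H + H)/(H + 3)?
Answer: 17700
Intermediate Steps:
x(K) = 18
k(H) = 2*H/(3 + H) (k(H) = (2*H)/(3 + H) = 2*H/(3 + H))
C(N) = 2*N*(5 + N)/(3 + N) (C(N) = (2*N/(3 + N))*(N + 5) = (2*N/(3 + N))*(5 + N) = 2*N*(5 + N)/(3 + N))
n(M) = 0
118*150 + n(C(x(4))) = 118*150 + 0 = 17700 + 0 = 17700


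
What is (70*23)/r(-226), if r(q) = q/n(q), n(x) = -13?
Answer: 10465/113 ≈ 92.611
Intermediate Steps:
r(q) = -q/13 (r(q) = q/(-13) = q*(-1/13) = -q/13)
(70*23)/r(-226) = (70*23)/((-1/13*(-226))) = 1610/(226/13) = 1610*(13/226) = 10465/113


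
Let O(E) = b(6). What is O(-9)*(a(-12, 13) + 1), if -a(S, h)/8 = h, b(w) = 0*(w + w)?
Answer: 0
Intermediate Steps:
b(w) = 0 (b(w) = 0*(2*w) = 0)
O(E) = 0
a(S, h) = -8*h
O(-9)*(a(-12, 13) + 1) = 0*(-8*13 + 1) = 0*(-104 + 1) = 0*(-103) = 0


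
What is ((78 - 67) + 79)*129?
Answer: 11610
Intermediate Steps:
((78 - 67) + 79)*129 = (11 + 79)*129 = 90*129 = 11610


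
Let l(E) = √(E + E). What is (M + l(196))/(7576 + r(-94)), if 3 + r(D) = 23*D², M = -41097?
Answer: -13699/70267 + 14*√2/210801 ≈ -0.19486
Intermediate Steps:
r(D) = -3 + 23*D²
l(E) = √2*√E (l(E) = √(2*E) = √2*√E)
(M + l(196))/(7576 + r(-94)) = (-41097 + √2*√196)/(7576 + (-3 + 23*(-94)²)) = (-41097 + √2*14)/(7576 + (-3 + 23*8836)) = (-41097 + 14*√2)/(7576 + (-3 + 203228)) = (-41097 + 14*√2)/(7576 + 203225) = (-41097 + 14*√2)/210801 = (-41097 + 14*√2)*(1/210801) = -13699/70267 + 14*√2/210801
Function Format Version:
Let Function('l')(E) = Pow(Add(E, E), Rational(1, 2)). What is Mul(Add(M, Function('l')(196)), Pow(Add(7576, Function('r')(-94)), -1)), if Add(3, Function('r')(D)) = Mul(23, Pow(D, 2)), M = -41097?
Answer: Add(Rational(-13699, 70267), Mul(Rational(14, 210801), Pow(2, Rational(1, 2)))) ≈ -0.19486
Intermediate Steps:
Function('r')(D) = Add(-3, Mul(23, Pow(D, 2)))
Function('l')(E) = Mul(Pow(2, Rational(1, 2)), Pow(E, Rational(1, 2))) (Function('l')(E) = Pow(Mul(2, E), Rational(1, 2)) = Mul(Pow(2, Rational(1, 2)), Pow(E, Rational(1, 2))))
Mul(Add(M, Function('l')(196)), Pow(Add(7576, Function('r')(-94)), -1)) = Mul(Add(-41097, Mul(Pow(2, Rational(1, 2)), Pow(196, Rational(1, 2)))), Pow(Add(7576, Add(-3, Mul(23, Pow(-94, 2)))), -1)) = Mul(Add(-41097, Mul(Pow(2, Rational(1, 2)), 14)), Pow(Add(7576, Add(-3, Mul(23, 8836))), -1)) = Mul(Add(-41097, Mul(14, Pow(2, Rational(1, 2)))), Pow(Add(7576, Add(-3, 203228)), -1)) = Mul(Add(-41097, Mul(14, Pow(2, Rational(1, 2)))), Pow(Add(7576, 203225), -1)) = Mul(Add(-41097, Mul(14, Pow(2, Rational(1, 2)))), Pow(210801, -1)) = Mul(Add(-41097, Mul(14, Pow(2, Rational(1, 2)))), Rational(1, 210801)) = Add(Rational(-13699, 70267), Mul(Rational(14, 210801), Pow(2, Rational(1, 2))))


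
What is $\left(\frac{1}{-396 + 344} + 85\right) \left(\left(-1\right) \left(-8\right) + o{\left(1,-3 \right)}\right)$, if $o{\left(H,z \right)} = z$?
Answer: $\frac{22095}{52} \approx 424.9$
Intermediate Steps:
$\left(\frac{1}{-396 + 344} + 85\right) \left(\left(-1\right) \left(-8\right) + o{\left(1,-3 \right)}\right) = \left(\frac{1}{-396 + 344} + 85\right) \left(\left(-1\right) \left(-8\right) - 3\right) = \left(\frac{1}{-52} + 85\right) \left(8 - 3\right) = \left(- \frac{1}{52} + 85\right) 5 = \frac{4419}{52} \cdot 5 = \frac{22095}{52}$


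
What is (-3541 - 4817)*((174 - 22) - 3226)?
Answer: 25692492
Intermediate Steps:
(-3541 - 4817)*((174 - 22) - 3226) = -8358*(152 - 3226) = -8358*(-3074) = 25692492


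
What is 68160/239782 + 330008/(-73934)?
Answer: -2646094172/633144371 ≈ -4.1793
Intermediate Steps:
68160/239782 + 330008/(-73934) = 68160*(1/239782) + 330008*(-1/73934) = 34080/119891 - 23572/5281 = -2646094172/633144371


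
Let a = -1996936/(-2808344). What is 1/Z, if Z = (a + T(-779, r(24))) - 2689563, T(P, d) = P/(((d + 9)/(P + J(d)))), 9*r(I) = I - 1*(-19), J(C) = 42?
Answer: -926156/2452361129081 ≈ -3.7766e-7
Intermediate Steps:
r(I) = 19/9 + I/9 (r(I) = (I - 1*(-19))/9 = (I + 19)/9 = (19 + I)/9 = 19/9 + I/9)
a = 5311/7469 (a = -1996936*(-1/2808344) = 5311/7469 ≈ 0.71107)
T(P, d) = P*(42 + P)/(9 + d) (T(P, d) = P/(((d + 9)/(P + 42))) = P/(((9 + d)/(42 + P))) = P*((42 + P)/(9 + d)) = P*(42 + P)/(9 + d))
Z = -2452361129081/926156 (Z = (5311/7469 - 779*(42 - 779)/(9 + (19/9 + (1/9)*24))) - 2689563 = (5311/7469 - 779*(-737)/(9 + (19/9 + 8/3))) - 2689563 = (5311/7469 - 779*(-737)/(9 + 43/9)) - 2689563 = (5311/7469 - 779*(-737)/124/9) - 2689563 = (5311/7469 - 779*9/124*(-737)) - 2689563 = (5311/7469 + 5167107/124) - 2689563 = 38593780747/926156 - 2689563 = -2452361129081/926156 ≈ -2.6479e+6)
1/Z = 1/(-2452361129081/926156) = -926156/2452361129081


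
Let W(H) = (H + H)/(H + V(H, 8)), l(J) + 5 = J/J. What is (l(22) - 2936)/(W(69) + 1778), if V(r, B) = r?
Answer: -980/593 ≈ -1.6526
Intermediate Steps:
l(J) = -4 (l(J) = -5 + J/J = -5 + 1 = -4)
W(H) = 1 (W(H) = (H + H)/(H + H) = (2*H)/((2*H)) = (2*H)*(1/(2*H)) = 1)
(l(22) - 2936)/(W(69) + 1778) = (-4 - 2936)/(1 + 1778) = -2940/1779 = -2940*1/1779 = -980/593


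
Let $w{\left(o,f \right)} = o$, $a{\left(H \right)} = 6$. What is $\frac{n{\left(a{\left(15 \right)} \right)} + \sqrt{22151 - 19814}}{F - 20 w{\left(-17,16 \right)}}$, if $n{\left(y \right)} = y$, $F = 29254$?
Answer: $\frac{3}{14797} + \frac{\sqrt{2337}}{29594} \approx 0.0018363$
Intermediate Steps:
$\frac{n{\left(a{\left(15 \right)} \right)} + \sqrt{22151 - 19814}}{F - 20 w{\left(-17,16 \right)}} = \frac{6 + \sqrt{22151 - 19814}}{29254 - -340} = \frac{6 + \sqrt{2337}}{29254 + 340} = \frac{6 + \sqrt{2337}}{29594} = \left(6 + \sqrt{2337}\right) \frac{1}{29594} = \frac{3}{14797} + \frac{\sqrt{2337}}{29594}$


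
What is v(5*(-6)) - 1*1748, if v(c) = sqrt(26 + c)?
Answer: -1748 + 2*I ≈ -1748.0 + 2.0*I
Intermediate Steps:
v(5*(-6)) - 1*1748 = sqrt(26 + 5*(-6)) - 1*1748 = sqrt(26 - 30) - 1748 = sqrt(-4) - 1748 = 2*I - 1748 = -1748 + 2*I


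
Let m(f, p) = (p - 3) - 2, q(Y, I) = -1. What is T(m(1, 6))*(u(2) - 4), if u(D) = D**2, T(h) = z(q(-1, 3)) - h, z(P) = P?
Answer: 0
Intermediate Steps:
m(f, p) = -5 + p (m(f, p) = (-3 + p) - 2 = -5 + p)
T(h) = -1 - h
T(m(1, 6))*(u(2) - 4) = (-1 - (-5 + 6))*(2**2 - 4) = (-1 - 1*1)*(4 - 4) = (-1 - 1)*0 = -2*0 = 0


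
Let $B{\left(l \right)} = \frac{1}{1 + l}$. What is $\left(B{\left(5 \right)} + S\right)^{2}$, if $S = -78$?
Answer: $\frac{218089}{36} \approx 6058.0$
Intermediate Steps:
$\left(B{\left(5 \right)} + S\right)^{2} = \left(\frac{1}{1 + 5} - 78\right)^{2} = \left(\frac{1}{6} - 78\right)^{2} = \left(- \frac{467}{6}\right)^{2} = \frac{218089}{36}$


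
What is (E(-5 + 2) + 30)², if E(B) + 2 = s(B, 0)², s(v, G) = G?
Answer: 784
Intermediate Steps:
E(B) = -2 (E(B) = -2 + 0² = -2 + 0 = -2)
(E(-5 + 2) + 30)² = (-2 + 30)² = 28² = 784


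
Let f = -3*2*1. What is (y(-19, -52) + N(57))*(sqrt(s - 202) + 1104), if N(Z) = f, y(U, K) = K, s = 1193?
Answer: -64032 - 58*sqrt(991) ≈ -65858.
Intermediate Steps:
f = -6 (f = -6*1 = -6)
N(Z) = -6
(y(-19, -52) + N(57))*(sqrt(s - 202) + 1104) = (-52 - 6)*(sqrt(1193 - 202) + 1104) = -58*(sqrt(991) + 1104) = -58*(1104 + sqrt(991)) = -64032 - 58*sqrt(991)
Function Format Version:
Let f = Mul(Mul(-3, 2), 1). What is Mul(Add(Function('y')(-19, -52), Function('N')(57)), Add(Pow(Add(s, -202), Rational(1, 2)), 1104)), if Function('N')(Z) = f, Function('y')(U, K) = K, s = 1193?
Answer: Add(-64032, Mul(-58, Pow(991, Rational(1, 2)))) ≈ -65858.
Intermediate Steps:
f = -6 (f = Mul(-6, 1) = -6)
Function('N')(Z) = -6
Mul(Add(Function('y')(-19, -52), Function('N')(57)), Add(Pow(Add(s, -202), Rational(1, 2)), 1104)) = Mul(Add(-52, -6), Add(Pow(Add(1193, -202), Rational(1, 2)), 1104)) = Mul(-58, Add(Pow(991, Rational(1, 2)), 1104)) = Mul(-58, Add(1104, Pow(991, Rational(1, 2)))) = Add(-64032, Mul(-58, Pow(991, Rational(1, 2))))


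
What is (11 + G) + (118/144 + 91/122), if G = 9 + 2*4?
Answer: 129851/4392 ≈ 29.565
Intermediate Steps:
G = 17 (G = 9 + 8 = 17)
(11 + G) + (118/144 + 91/122) = (11 + 17) + (118/144 + 91/122) = 28 + (118*(1/144) + 91*(1/122)) = 28 + (59/72 + 91/122) = 28 + 6875/4392 = 129851/4392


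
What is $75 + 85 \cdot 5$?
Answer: $500$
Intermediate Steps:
$75 + 85 \cdot 5 = 75 + 425 = 500$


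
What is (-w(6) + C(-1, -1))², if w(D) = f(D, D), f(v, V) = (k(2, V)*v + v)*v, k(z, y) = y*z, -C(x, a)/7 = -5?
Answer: 187489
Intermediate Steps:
C(x, a) = 35 (C(x, a) = -7*(-5) = 35)
f(v, V) = v*(v + 2*V*v) (f(v, V) = ((V*2)*v + v)*v = ((2*V)*v + v)*v = (2*V*v + v)*v = (v + 2*V*v)*v = v*(v + 2*V*v))
w(D) = D²*(1 + 2*D)
(-w(6) + C(-1, -1))² = (-6²*(1 + 2*6) + 35)² = (-36*(1 + 12) + 35)² = (-36*13 + 35)² = (-1*468 + 35)² = (-468 + 35)² = (-433)² = 187489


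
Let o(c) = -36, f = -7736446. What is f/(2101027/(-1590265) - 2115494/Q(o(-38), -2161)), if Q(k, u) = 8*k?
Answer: -1771631898939360/1681795485067 ≈ -1053.4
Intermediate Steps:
f/(2101027/(-1590265) - 2115494/Q(o(-38), -2161)) = -7736446/(2101027/(-1590265) - 2115494/(8*(-36))) = -7736446/(2101027*(-1/1590265) - 2115494/(-288)) = -7736446/(-2101027/1590265 - 2115494*(-1/288)) = -7736446/(-2101027/1590265 + 1057747/144) = -7736446/1681795485067/228998160 = -7736446*228998160/1681795485067 = -1771631898939360/1681795485067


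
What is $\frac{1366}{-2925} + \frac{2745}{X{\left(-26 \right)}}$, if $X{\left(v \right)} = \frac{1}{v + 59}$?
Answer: $\frac{264959759}{2925} \approx 90585.0$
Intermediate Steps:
$X{\left(v \right)} = \frac{1}{59 + v}$
$\frac{1366}{-2925} + \frac{2745}{X{\left(-26 \right)}} = \frac{1366}{-2925} + \frac{2745}{\frac{1}{59 - 26}} = 1366 \left(- \frac{1}{2925}\right) + \frac{2745}{\frac{1}{33}} = - \frac{1366}{2925} + 2745 \frac{1}{\frac{1}{33}} = - \frac{1366}{2925} + 2745 \cdot 33 = - \frac{1366}{2925} + 90585 = \frac{264959759}{2925}$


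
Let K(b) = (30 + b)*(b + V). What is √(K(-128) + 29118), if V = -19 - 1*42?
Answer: 2*√11910 ≈ 218.27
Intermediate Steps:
V = -61 (V = -19 - 42 = -61)
K(b) = (-61 + b)*(30 + b) (K(b) = (30 + b)*(b - 61) = (30 + b)*(-61 + b) = (-61 + b)*(30 + b))
√(K(-128) + 29118) = √((-1830 + (-128)² - 31*(-128)) + 29118) = √((-1830 + 16384 + 3968) + 29118) = √(18522 + 29118) = √47640 = 2*√11910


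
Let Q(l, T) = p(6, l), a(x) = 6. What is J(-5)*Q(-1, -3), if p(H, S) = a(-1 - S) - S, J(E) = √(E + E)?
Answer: 7*I*√10 ≈ 22.136*I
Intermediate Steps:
J(E) = √2*√E (J(E) = √(2*E) = √2*√E)
p(H, S) = 6 - S
Q(l, T) = 6 - l
J(-5)*Q(-1, -3) = (√2*√(-5))*(6 - 1*(-1)) = (√2*(I*√5))*(6 + 1) = (I*√10)*7 = 7*I*√10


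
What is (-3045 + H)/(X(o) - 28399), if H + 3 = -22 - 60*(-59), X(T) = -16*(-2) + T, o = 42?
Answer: -94/5665 ≈ -0.016593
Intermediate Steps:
X(T) = 32 + T
H = 3515 (H = -3 + (-22 - 60*(-59)) = -3 + (-22 + 3540) = -3 + 3518 = 3515)
(-3045 + H)/(X(o) - 28399) = (-3045 + 3515)/((32 + 42) - 28399) = 470/(74 - 28399) = 470/(-28325) = 470*(-1/28325) = -94/5665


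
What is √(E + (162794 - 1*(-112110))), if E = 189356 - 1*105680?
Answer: 2*√89645 ≈ 598.82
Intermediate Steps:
E = 83676 (E = 189356 - 105680 = 83676)
√(E + (162794 - 1*(-112110))) = √(83676 + (162794 - 1*(-112110))) = √(83676 + (162794 + 112110)) = √(83676 + 274904) = √358580 = 2*√89645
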